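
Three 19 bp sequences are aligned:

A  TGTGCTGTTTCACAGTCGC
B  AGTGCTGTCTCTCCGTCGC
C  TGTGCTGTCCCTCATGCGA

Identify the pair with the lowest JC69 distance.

A–B: 4/19 differ, p = 0.211, d = 0.247.
A–C: 6/19 differ, p = 0.316, d = 0.410.
B–C: 6/19 differ, p = 0.316, d = 0.410.
The smallest distance is between A and B.

A and B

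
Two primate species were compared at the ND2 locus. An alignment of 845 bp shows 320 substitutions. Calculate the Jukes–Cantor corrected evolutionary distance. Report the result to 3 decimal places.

0.527

p = 320/845 ≈ 0.378698.
d = −(3/4) ln(1 − 4p/3) = −0.75 ln(1 − 0.504931) = −0.75 ln(0.495069)
  = −0.75 × (-0.703058) = 0.527294 substitutions/site.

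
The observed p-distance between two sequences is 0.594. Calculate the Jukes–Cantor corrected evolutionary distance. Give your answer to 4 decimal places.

1.1777

d = −(3/4) ln(1 − 4p/3) = −0.75 ln(1 − 0.792) = −0.75 ln(0.208)
  = −0.75 × (-1.570217) = 1.177663 substitutions/site.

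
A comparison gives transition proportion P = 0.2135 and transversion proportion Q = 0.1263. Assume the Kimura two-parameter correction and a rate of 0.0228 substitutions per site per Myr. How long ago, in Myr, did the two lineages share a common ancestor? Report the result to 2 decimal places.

Under the Kimura two-parameter model, d = −½ ln(1 − 2P − Q) − ¼ ln(1 − 2Q).
1 − 2P − Q = 0.4467, giving −½ ln(0.4467) = 0.402934.
1 − 2Q = 0.7474, giving −¼ ln(0.7474) = 0.072789.
d = 0.402934 + 0.072789 = 0.475723.
Under a molecular clock d = 2μt, so t = d/(2μ) = 0.475723 / (2 × 0.0228) = 10.43 Myr.

10.43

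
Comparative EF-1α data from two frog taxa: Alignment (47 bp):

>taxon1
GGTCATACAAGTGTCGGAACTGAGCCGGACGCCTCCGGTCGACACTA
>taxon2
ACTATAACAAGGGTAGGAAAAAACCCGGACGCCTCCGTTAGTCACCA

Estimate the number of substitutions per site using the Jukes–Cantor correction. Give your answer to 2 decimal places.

The sequences differ at 15 of 47 sites, so p = 15/47 ≈ 0.319149.
d = −(3/4) ln(1 − 4p/3) = −0.75 ln(1 − 0.425532) = −0.75 ln(0.574468)
  = −0.75 × (-0.554311) = 0.415733 substitutions/site.

0.42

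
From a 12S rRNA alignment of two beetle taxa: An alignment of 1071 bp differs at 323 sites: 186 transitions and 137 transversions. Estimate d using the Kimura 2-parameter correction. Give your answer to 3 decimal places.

P = 186/1071 ≈ 0.173669 and Q = 137/1071 ≈ 0.127918.
Under the Kimura two-parameter model, d = −½ ln(1 − 2P − Q) − ¼ ln(1 − 2Q).
1 − 2P − Q = 0.524744, giving −½ ln(0.524744) = 0.322422.
1 − 2Q = 0.744164, giving −¼ ln(0.744164) = 0.073873.
d = 0.322422 + 0.073873 = 0.396295.

0.396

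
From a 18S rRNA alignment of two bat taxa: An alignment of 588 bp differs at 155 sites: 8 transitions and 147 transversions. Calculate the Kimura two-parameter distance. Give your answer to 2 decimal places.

P = 8/588 ≈ 0.013605 and Q = 147/588 = 0.25.
Under the Kimura two-parameter model, d = −½ ln(1 − 2P − Q) − ¼ ln(1 − 2Q).
1 − 2P − Q = 0.72279, giving −½ ln(0.72279) = 0.162318.
1 − 2Q = 0.5, giving −¼ ln(0.5) = 0.173287.
d = 0.162318 + 0.173287 = 0.335605.

0.34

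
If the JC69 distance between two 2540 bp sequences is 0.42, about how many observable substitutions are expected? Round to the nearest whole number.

Invert JC69: p = (3/4)(1 − e^(−4d/3)) = 0.75 × (1 − e^(-0.56)) = 0.75 × (1 − 0.571209) = 0.321593.
Expected differing sites = pL ≈ 0.321593 × 2540 = 816.84622 ≈ 817.

817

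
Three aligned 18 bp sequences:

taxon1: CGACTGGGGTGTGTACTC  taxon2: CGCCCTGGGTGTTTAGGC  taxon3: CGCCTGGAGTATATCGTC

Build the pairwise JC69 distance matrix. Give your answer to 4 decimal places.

taxon1–taxon2: 6/18 sites differ → p ≈ 0.333333, d = −0.75 ln(1 − 0.444444) = 0.440839 ≈ 0.4408.
taxon1–taxon3: 6/18 sites differ → p ≈ 0.333333, d = −0.75 ln(1 − 0.444444) = 0.440839 ≈ 0.4408.
taxon2–taxon3: 7/18 sites differ → p ≈ 0.388889, d = −0.75 ln(1 − 0.518519) = 0.548166 ≈ 0.5482.

d(taxon1,taxon2) = 0.4408, d(taxon1,taxon3) = 0.4408, d(taxon2,taxon3) = 0.5482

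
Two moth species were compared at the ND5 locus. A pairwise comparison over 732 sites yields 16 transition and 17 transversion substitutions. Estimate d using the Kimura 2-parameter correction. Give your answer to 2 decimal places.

0.05

P = 16/732 ≈ 0.021858 and Q = 17/732 ≈ 0.023224.
Under the Kimura two-parameter model, d = −½ ln(1 − 2P − Q) − ¼ ln(1 − 2Q).
1 − 2P − Q = 0.93306, giving −½ ln(0.93306) = 0.034643.
1 − 2Q = 0.953552, giving −¼ ln(0.953552) = 0.011890.
d = 0.034643 + 0.011890 = 0.046533.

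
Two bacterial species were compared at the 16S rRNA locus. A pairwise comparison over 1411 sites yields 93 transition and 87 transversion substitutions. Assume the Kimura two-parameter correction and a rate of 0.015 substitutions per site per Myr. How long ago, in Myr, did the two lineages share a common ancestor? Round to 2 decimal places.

P = 93/1411 ≈ 0.065911 and Q = 87/1411 ≈ 0.061658.
Under the Kimura two-parameter model, d = −½ ln(1 − 2P − Q) − ¼ ln(1 − 2Q).
1 − 2P − Q = 0.80652, giving −½ ln(0.80652) = 0.107513.
1 − 2Q = 0.876684, giving −¼ ln(0.876684) = 0.032902.
d = 0.107513 + 0.032902 = 0.140415.
Under a molecular clock d = 2μt, so t = d/(2μ) = 0.140415 / (2 × 0.015) = 4.68 Myr.

4.68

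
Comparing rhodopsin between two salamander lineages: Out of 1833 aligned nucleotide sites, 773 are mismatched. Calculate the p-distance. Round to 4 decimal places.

p = 773/1833 = 0.421713… ≈ 0.4217 (to 4 d.p.).

0.4217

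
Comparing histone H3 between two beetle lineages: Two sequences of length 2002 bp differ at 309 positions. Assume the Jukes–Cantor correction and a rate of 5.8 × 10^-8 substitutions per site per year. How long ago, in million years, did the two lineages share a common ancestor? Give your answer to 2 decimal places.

1.49

p = 309/2002 ≈ 0.154346.
d = −(3/4) ln(1 − 4p/3) = −0.75 ln(1 − 0.205795) = −0.75 ln(0.794205)
  = −0.75 × (-0.230414) = 0.172811 substitutions/site.
Under a molecular clock d = 2μt, so t = d/(2μ) = 0.172811 / (2 × 5.8 × 10^-8) = 1.49 million years.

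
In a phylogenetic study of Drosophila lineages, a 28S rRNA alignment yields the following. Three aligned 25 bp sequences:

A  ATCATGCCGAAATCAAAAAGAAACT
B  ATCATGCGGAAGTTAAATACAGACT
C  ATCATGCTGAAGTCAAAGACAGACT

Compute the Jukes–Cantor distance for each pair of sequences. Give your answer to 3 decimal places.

A–B: 6/25 sites differ → p = 0.24, d = −0.75 ln(1 − 0.32) = 0.289247 ≈ 0.289.
A–C: 5/25 sites differ → p = 0.2, d = −0.75 ln(1 − 0.266667) = 0.232617 ≈ 0.233.
B–C: 3/25 sites differ → p = 0.12, d = −0.75 ln(1 − 0.16) = 0.130765 ≈ 0.131.

d(A,B) = 0.289, d(A,C) = 0.233, d(B,C) = 0.131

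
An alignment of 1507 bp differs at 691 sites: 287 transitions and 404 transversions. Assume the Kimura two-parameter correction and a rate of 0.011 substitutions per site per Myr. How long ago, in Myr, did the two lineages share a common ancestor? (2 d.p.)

32.52

P = 287/1507 ≈ 0.190445 and Q = 404/1507 ≈ 0.268082.
Under the Kimura two-parameter model, d = −½ ln(1 − 2P − Q) − ¼ ln(1 − 2Q).
1 − 2P − Q = 0.351028, giving −½ ln(0.351028) = 0.523445.
1 − 2Q = 0.463836, giving −¼ ln(0.463836) = 0.192056.
d = 0.523445 + 0.192056 = 0.715501.
Under a molecular clock d = 2μt, so t = d/(2μ) = 0.715501 / (2 × 0.011) = 32.52 Myr.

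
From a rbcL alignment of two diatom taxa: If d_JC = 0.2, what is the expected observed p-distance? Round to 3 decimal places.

0.176

p = (3/4)(1 − e^(−4d/3)) = 0.75 × (1 − e^(-0.266667)) = 0.75 × (1 − 0.765928) = 0.175554.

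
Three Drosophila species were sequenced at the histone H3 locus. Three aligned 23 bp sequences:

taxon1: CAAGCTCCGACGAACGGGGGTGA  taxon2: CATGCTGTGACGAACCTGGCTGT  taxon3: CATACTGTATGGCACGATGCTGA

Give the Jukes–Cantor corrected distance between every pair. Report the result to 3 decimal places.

taxon1–taxon2: 7/23 sites differ → p ≈ 0.304348, d = −0.75 ln(1 − 0.405797) = 0.390401 ≈ 0.390.
taxon1–taxon3: 11/23 sites differ → p ≈ 0.478261, d = −0.75 ln(1 − 0.637681) = 0.761423 ≈ 0.761.
taxon2–taxon3: 9/23 sites differ → p ≈ 0.391304, d = −0.75 ln(1 − 0.521739) = 0.553199 ≈ 0.553.

d(taxon1,taxon2) = 0.390, d(taxon1,taxon3) = 0.761, d(taxon2,taxon3) = 0.553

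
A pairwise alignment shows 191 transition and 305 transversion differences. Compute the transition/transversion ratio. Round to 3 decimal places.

R = 191/305 = 0.626229… ≈ 0.626 (to 3 d.p.).

0.626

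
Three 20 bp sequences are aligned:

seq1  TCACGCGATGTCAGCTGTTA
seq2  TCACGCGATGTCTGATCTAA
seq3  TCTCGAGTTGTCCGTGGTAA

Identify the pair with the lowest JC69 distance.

seq1 and seq2

seq1–seq2: 4/20 differ, p = 0.200, d = 0.233.
seq1–seq3: 7/20 differ, p = 0.350, d = 0.471.
seq2–seq3: 7/20 differ, p = 0.350, d = 0.471.
The smallest distance is between seq1 and seq2.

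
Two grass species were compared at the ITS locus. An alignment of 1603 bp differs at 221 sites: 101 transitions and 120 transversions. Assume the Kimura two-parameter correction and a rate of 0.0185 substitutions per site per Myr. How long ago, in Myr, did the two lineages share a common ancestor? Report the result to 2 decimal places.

4.13

P = 101/1603 ≈ 0.063007 and Q = 120/1603 ≈ 0.07486.
Under the Kimura two-parameter model, d = −½ ln(1 − 2P − Q) − ¼ ln(1 − 2Q).
1 − 2P − Q = 0.799126, giving −½ ln(0.799126) = 0.112118.
1 − 2Q = 0.85028, giving −¼ ln(0.85028) = 0.040547.
d = 0.112118 + 0.040547 = 0.152665.
Under a molecular clock d = 2μt, so t = d/(2μ) = 0.152665 / (2 × 0.0185) = 4.13 Myr.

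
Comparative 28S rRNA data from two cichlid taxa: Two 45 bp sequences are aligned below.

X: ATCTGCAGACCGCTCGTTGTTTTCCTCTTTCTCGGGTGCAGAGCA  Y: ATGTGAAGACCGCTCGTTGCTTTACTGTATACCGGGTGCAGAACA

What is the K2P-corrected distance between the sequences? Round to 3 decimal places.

Of 45 sites, 3 differences are transitions and 6 are transversions, so P = 3/45 ≈ 0.066667 and Q = 6/45 ≈ 0.133333.
Under the Kimura two-parameter model, d = −½ ln(1 − 2P − Q) − ¼ ln(1 − 2Q).
1 − 2P − Q = 0.733333, giving −½ ln(0.733333) = 0.155078.
1 − 2Q = 0.733334, giving −¼ ln(0.733334) = 0.077539.
d = 0.155078 + 0.077539 = 0.232617.

0.233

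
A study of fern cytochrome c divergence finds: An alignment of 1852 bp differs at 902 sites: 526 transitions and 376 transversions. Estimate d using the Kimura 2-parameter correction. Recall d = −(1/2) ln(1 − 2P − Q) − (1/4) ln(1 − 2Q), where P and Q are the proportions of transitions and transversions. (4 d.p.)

0.8674

P = 526/1852 ≈ 0.284017 and Q = 376/1852 ≈ 0.203024.
Under the Kimura two-parameter model, d = −½ ln(1 − 2P − Q) − ¼ ln(1 − 2Q).
1 − 2P − Q = 0.228942, giving −½ ln(0.228942) = 0.737143.
1 − 2Q = 0.593952, giving −¼ ln(0.593952) = 0.130239.
d = 0.737143 + 0.130239 = 0.867382.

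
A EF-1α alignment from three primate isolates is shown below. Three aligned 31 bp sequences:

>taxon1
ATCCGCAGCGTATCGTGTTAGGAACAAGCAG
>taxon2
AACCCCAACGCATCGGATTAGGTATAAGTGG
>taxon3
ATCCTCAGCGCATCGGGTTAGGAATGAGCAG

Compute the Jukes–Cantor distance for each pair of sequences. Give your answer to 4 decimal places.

taxon1–taxon2: 10/31 sites differ → p ≈ 0.322581, d = −0.75 ln(1 − 0.430108) = 0.421731 ≈ 0.4217.
taxon1–taxon3: 5/31 sites differ → p ≈ 0.16129, d = −0.75 ln(1 − 0.215053) = 0.181604 ≈ 0.1816.
taxon2–taxon3: 8/31 sites differ → p ≈ 0.258065, d = −0.75 ln(1 − 0.344087) = 0.316295 ≈ 0.3163.

d(taxon1,taxon2) = 0.4217, d(taxon1,taxon3) = 0.1816, d(taxon2,taxon3) = 0.3163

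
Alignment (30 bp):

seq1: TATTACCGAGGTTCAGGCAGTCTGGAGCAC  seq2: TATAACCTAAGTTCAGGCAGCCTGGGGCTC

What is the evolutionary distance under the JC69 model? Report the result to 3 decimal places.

0.233

The sequences differ at 6 of 30 sites (4, 8, 10, 21, 26, 29), so p = 6/30 = 0.2.
d = −(3/4) ln(1 − 4p/3) = −0.75 ln(1 − 0.266667) = −0.75 ln(0.733333)
  = −0.75 × (-0.310155) = 0.232616 substitutions/site.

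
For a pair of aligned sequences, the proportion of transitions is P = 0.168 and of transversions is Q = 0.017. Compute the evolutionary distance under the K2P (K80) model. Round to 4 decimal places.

0.2264

Under the Kimura two-parameter model, d = −½ ln(1 − 2P − Q) − ¼ ln(1 − 2Q).
1 − 2P − Q = 0.647, giving −½ ln(0.647) = 0.217704.
1 − 2Q = 0.966, giving −¼ ln(0.966) = 0.008648.
d = 0.217704 + 0.008648 = 0.226352.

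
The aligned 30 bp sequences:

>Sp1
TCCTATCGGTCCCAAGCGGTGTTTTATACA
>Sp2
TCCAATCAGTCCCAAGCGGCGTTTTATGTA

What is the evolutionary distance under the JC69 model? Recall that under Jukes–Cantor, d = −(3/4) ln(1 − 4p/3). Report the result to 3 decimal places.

0.188

The sequences differ at 5 of 30 sites (4, 8, 20, 28, 29), so p = 5/30 ≈ 0.166667.
d = −(3/4) ln(1 − 4p/3) = −0.75 ln(1 − 0.222223) = −0.75 ln(0.777777)
  = −0.75 × (-0.251315) = 0.188486 substitutions/site.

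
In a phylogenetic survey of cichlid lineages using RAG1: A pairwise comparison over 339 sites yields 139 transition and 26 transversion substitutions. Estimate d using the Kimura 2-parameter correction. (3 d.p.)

1.177

P = 139/339 ≈ 0.410029 and Q = 26/339 ≈ 0.076696.
Under the Kimura two-parameter model, d = −½ ln(1 − 2P − Q) − ¼ ln(1 − 2Q).
1 − 2P − Q = 0.103246, giving −½ ln(0.103246) = 1.135320.
1 − 2Q = 0.846608, giving −¼ ln(0.846608) = 0.041629.
d = 1.135320 + 0.041629 = 1.176949.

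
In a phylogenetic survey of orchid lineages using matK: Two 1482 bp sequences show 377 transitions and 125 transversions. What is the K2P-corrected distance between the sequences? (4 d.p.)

P = 377/1482 ≈ 0.254386 and Q = 125/1482 ≈ 0.084345.
Under the Kimura two-parameter model, d = −½ ln(1 − 2P − Q) − ¼ ln(1 − 2Q).
1 − 2P − Q = 0.406883, giving −½ ln(0.406883) = 0.449615.
1 − 2Q = 0.83131, giving −¼ ln(0.83131) = 0.046188.
d = 0.449615 + 0.046188 = 0.495803.

0.4958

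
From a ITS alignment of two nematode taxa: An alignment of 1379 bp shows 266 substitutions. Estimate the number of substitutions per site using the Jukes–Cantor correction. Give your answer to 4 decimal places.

0.2230

p = 266/1379 ≈ 0.192893.
d = −(3/4) ln(1 − 4p/3) = −0.75 ln(1 − 0.257191) = −0.75 ln(0.742809)
  = −0.75 × (-0.297316) = 0.222987 substitutions/site.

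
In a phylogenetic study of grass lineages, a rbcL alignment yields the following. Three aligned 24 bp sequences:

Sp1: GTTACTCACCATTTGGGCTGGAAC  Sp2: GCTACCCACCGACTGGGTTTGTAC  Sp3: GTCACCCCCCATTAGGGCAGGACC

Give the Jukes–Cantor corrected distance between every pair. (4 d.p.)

Sp1–Sp2: 8/24 sites differ → p ≈ 0.333333, d = −0.75 ln(1 − 0.444444) = 0.440839 ≈ 0.4408.
Sp1–Sp3: 6/24 sites differ → p = 0.25, d = −0.75 ln(1 − 0.333333) = 0.304098 ≈ 0.3041.
Sp2–Sp3: 12/24 sites differ → p = 0.5, d = −0.75 ln(1 − 0.666667) = 0.823960 ≈ 0.8240.

d(Sp1,Sp2) = 0.4408, d(Sp1,Sp3) = 0.3041, d(Sp2,Sp3) = 0.8240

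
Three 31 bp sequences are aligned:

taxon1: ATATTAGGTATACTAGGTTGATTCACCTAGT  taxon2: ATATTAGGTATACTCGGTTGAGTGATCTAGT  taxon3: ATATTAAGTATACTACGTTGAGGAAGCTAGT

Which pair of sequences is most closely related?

taxon1–taxon2: 4/31 differ, p = 0.129, d = 0.142.
taxon1–taxon3: 6/31 differ, p = 0.194, d = 0.224.
taxon2–taxon3: 6/31 differ, p = 0.194, d = 0.224.
The smallest distance is between taxon1 and taxon2.

taxon1 and taxon2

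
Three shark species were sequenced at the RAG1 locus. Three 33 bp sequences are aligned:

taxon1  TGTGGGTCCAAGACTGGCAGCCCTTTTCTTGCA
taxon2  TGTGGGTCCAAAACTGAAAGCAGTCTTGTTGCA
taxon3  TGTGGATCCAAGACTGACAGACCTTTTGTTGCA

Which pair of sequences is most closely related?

taxon1 and taxon3

taxon1–taxon2: 7/33 differ, p = 0.212, d = 0.249.
taxon1–taxon3: 4/33 differ, p = 0.121, d = 0.132.
taxon2–taxon3: 7/33 differ, p = 0.212, d = 0.249.
The smallest distance is between taxon1 and taxon3.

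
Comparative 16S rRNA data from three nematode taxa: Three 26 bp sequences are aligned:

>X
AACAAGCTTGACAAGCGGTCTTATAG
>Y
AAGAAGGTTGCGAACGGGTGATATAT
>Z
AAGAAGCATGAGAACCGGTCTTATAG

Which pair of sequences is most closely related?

X and Z

X–Y: 9/26 differ, p = 0.346, d = 0.464.
X–Z: 4/26 differ, p = 0.154, d = 0.172.
Y–Z: 7/26 differ, p = 0.269, d = 0.334.
The smallest distance is between X and Z.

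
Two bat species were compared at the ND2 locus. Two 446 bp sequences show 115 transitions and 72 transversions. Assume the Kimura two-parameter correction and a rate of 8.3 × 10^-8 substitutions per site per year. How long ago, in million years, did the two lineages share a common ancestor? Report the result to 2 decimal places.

P = 115/446 ≈ 0.257848 and Q = 72/446 ≈ 0.161435.
Under the Kimura two-parameter model, d = −½ ln(1 − 2P − Q) − ¼ ln(1 − 2Q).
1 − 2P − Q = 0.322869, giving −½ ln(0.322869) = 0.565254.
1 − 2Q = 0.67713, giving −¼ ln(0.67713) = 0.097473.
d = 0.565254 + 0.097473 = 0.662727.
Under a molecular clock d = 2μt, so t = d/(2μ) = 0.662727 / (2 × 8.3 × 10^-8) = 3.99 million years.

3.99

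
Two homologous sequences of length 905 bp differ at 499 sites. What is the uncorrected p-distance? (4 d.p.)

0.5514

p = 499/905 = 0.551381… ≈ 0.5514 (to 4 d.p.).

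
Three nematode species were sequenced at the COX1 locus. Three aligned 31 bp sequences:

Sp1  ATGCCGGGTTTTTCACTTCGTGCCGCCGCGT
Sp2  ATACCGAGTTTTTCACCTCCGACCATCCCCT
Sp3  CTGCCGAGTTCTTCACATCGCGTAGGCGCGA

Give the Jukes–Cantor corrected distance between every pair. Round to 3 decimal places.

Sp1–Sp2: 10/31 sites differ → p ≈ 0.322581, d = −0.75 ln(1 − 0.430108) = 0.421731 ≈ 0.422.
Sp1–Sp3: 9/31 sites differ → p ≈ 0.290323, d = −0.75 ln(1 − 0.387097) = 0.367161 ≈ 0.367.
Sp2–Sp3: 14/31 sites differ → p ≈ 0.451613, d = −0.75 ln(1 − 0.602151) = 0.691262 ≈ 0.691.

d(Sp1,Sp2) = 0.422, d(Sp1,Sp3) = 0.367, d(Sp2,Sp3) = 0.691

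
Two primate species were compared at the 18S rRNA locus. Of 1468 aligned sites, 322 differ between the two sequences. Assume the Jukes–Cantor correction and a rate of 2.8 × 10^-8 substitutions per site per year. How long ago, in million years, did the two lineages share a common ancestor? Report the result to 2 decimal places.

4.63

p = 322/1468 ≈ 0.219346.
d = −(3/4) ln(1 − 4p/3) = −0.75 ln(1 − 0.292461) = −0.75 ln(0.707539)
  = −0.75 × (-0.345963) = 0.259472 substitutions/site.
Under a molecular clock d = 2μt, so t = d/(2μ) = 0.259472 / (2 × 2.8 × 10^-8) = 4.63 million years.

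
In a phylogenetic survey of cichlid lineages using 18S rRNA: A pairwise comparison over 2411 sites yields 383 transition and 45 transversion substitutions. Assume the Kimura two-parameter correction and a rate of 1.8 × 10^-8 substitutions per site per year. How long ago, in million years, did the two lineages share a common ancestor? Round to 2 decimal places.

P = 383/2411 ≈ 0.158855 and Q = 45/2411 ≈ 0.018664.
Under the Kimura two-parameter model, d = −½ ln(1 − 2P − Q) − ¼ ln(1 − 2Q).
1 − 2P − Q = 0.663626, giving −½ ln(0.663626) = 0.205018.
1 − 2Q = 0.962672, giving −¼ ln(0.962672) = 0.009511.
d = 0.205018 + 0.009511 = 0.214529.
Under a molecular clock d = 2μt, so t = d/(2μ) = 0.214529 / (2 × 1.8 × 10^-8) = 5.96 million years.

5.96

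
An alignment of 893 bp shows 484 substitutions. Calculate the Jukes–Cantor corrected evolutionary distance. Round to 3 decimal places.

0.962

p = 484/893 ≈ 0.541993.
d = −(3/4) ln(1 − 4p/3) = −0.75 ln(1 − 0.722657) = −0.75 ln(0.277343)
  = −0.75 × (-1.282500) = 0.961875 substitutions/site.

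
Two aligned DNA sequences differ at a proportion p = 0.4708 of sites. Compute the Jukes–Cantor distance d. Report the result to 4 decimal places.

d = −(3/4) ln(1 − 4p/3) = −0.75 ln(1 − 0.627733) = −0.75 ln(0.372267)
  = −0.75 × (-0.988144) = 0.741108 substitutions/site.

0.7411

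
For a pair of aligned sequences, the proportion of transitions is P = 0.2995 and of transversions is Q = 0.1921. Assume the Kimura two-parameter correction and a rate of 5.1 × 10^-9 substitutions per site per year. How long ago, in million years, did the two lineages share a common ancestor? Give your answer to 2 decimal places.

Under the Kimura two-parameter model, d = −½ ln(1 − 2P − Q) − ¼ ln(1 − 2Q).
1 − 2P − Q = 0.2089, giving −½ ln(0.2089) = 0.782950.
1 − 2Q = 0.6158, giving −¼ ln(0.6158) = 0.121208.
d = 0.782950 + 0.121208 = 0.904158.
Under a molecular clock d = 2μt, so t = d/(2μ) = 0.904158 / (2 × 5.1 × 10^-9) = 88.64 million years.

88.64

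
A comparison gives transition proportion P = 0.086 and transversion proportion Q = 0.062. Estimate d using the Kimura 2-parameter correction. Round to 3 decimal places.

0.166

Under the Kimura two-parameter model, d = −½ ln(1 − 2P − Q) − ¼ ln(1 − 2Q).
1 − 2P − Q = 0.766, giving −½ ln(0.766) = 0.133287.
1 − 2Q = 0.876, giving −¼ ln(0.876) = 0.033097.
d = 0.133287 + 0.033097 = 0.166384.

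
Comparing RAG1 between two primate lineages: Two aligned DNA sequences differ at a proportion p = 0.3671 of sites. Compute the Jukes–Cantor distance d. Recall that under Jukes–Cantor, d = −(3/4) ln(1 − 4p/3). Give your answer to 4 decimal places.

0.5042

d = −(3/4) ln(1 − 4p/3) = −0.75 ln(1 − 0.489467) = −0.75 ln(0.510533)
  = −0.75 × (-0.672300) = 0.504225 substitutions/site.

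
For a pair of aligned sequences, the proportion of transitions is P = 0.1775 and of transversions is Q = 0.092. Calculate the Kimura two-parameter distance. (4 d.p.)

Under the Kimura two-parameter model, d = −½ ln(1 − 2P − Q) − ¼ ln(1 − 2Q).
1 − 2P − Q = 0.553, giving −½ ln(0.553) = 0.296199.
1 − 2Q = 0.816, giving −¼ ln(0.816) = 0.050835.
d = 0.296199 + 0.050835 = 0.347034.

0.3470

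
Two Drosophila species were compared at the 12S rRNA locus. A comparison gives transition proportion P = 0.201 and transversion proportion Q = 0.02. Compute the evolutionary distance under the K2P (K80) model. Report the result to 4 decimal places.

Under the Kimura two-parameter model, d = −½ ln(1 − 2P − Q) − ¼ ln(1 − 2Q).
1 − 2P − Q = 0.578, giving −½ ln(0.578) = 0.274091.
1 − 2Q = 0.96, giving −¼ ln(0.96) = 0.010205.
d = 0.274091 + 0.010205 = 0.284296.

0.2843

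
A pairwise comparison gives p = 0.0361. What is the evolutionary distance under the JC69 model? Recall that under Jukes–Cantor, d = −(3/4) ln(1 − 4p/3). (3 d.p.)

0.037

d = −(3/4) ln(1 − 4p/3) = −0.75 ln(1 − 0.048133) = −0.75 ln(0.951867)
  = −0.75 × (-0.049330) = 0.036998 substitutions/site.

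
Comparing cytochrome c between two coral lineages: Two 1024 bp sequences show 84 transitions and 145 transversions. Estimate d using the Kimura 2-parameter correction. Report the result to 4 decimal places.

P = 84/1024 ≈ 0.082031 and Q = 145/1024 ≈ 0.141602.
Under the Kimura two-parameter model, d = −½ ln(1 − 2P − Q) − ¼ ln(1 − 2Q).
1 − 2P − Q = 0.694336, giving −½ ln(0.694336) = 0.182400.
1 − 2Q = 0.716796, giving −¼ ln(0.716796) = 0.083241.
d = 0.182400 + 0.083241 = 0.265641.

0.2656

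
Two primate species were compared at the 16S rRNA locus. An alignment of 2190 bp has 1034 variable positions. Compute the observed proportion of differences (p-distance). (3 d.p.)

0.472

p = 1034/2190 = 0.472146… ≈ 0.472 (to 3 d.p.).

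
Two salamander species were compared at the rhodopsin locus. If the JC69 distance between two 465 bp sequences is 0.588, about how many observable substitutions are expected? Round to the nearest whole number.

190

Invert JC69: p = (3/4)(1 − e^(−4d/3)) = 0.75 × (1 − e^(-0.784)) = 0.75 × (1 − 0.456576) = 0.407568.
Expected differing sites = pL ≈ 0.407568 × 465 = 189.51912 ≈ 190.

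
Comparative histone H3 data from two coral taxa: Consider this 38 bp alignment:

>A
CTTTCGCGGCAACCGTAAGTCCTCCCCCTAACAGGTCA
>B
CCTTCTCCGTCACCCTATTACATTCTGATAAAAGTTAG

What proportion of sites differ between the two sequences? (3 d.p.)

0.474

The sequences differ at 18 of 38 positions.
p = 18/38 = 0.473684… ≈ 0.474 (to 3 d.p.).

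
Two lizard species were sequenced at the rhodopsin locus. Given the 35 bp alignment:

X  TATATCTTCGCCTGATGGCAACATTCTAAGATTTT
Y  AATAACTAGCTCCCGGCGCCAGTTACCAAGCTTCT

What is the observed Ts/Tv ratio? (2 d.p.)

Transitions are A↔G and C↔T; transversions are all other mismatches.
Transitions: 5. Transversions: 13.
R = 5/13 = 0.384615… ≈ 0.38 (to 2 d.p.).

0.38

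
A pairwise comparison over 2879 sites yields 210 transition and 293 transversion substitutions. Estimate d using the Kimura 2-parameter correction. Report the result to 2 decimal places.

P = 210/2879 ≈ 0.072942 and Q = 293/2879 ≈ 0.101771.
Under the Kimura two-parameter model, d = −½ ln(1 − 2P − Q) − ¼ ln(1 − 2Q).
1 − 2P − Q = 0.752345, giving −½ ln(0.752345) = 0.142280.
1 − 2Q = 0.796458, giving −¼ ln(0.796458) = 0.056895.
d = 0.142280 + 0.056895 = 0.199175.

0.20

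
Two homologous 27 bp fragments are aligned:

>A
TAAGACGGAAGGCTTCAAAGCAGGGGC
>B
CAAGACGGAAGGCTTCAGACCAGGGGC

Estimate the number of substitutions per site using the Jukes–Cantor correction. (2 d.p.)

The sequences differ at 3 of 27 sites (1, 18, 20), so p = 3/27 ≈ 0.111111.
d = −(3/4) ln(1 − 4p/3) = −0.75 ln(1 − 0.148148) = −0.75 ln(0.851852)
  = −0.75 × (-0.160342) = 0.120257 substitutions/site.

0.12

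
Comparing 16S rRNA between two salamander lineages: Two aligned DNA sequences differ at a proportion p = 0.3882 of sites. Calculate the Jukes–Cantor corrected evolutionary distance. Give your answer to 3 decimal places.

0.547

d = −(3/4) ln(1 − 4p/3) = −0.75 ln(1 − 0.5176) = −0.75 ln(0.4824)
  = −0.75 × (-0.728982) = 0.546737 substitutions/site.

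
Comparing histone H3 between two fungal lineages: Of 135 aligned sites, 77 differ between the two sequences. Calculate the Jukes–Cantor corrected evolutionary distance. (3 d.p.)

p = 77/135 ≈ 0.57037.
d = −(3/4) ln(1 − 4p/3) = −0.75 ln(1 − 0.760493) = −0.75 ln(0.239507)
  = −0.75 × (-1.429173) = 1.071880 substitutions/site.

1.072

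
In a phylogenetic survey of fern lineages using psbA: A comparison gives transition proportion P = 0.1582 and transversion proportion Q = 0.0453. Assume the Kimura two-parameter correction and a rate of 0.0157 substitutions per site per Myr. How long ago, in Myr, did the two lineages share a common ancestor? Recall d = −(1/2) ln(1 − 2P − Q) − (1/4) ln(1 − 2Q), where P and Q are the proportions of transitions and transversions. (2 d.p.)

7.90

Under the Kimura two-parameter model, d = −½ ln(1 − 2P − Q) − ¼ ln(1 − 2Q).
1 − 2P − Q = 0.6383, giving −½ ln(0.6383) = 0.224473.
1 − 2Q = 0.9094, giving −¼ ln(0.9094) = 0.023743.
d = 0.224473 + 0.023743 = 0.248216.
Under a molecular clock d = 2μt, so t = d/(2μ) = 0.248216 / (2 × 0.0157) = 7.90 Myr.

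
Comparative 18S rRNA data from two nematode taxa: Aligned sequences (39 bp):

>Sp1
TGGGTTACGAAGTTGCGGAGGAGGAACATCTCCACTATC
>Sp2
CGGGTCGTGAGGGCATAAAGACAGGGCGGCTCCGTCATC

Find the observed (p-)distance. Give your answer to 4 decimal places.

The sequences differ at 21 of 39 positions.
p = 21/39 = 0.538461… ≈ 0.5385 (to 4 d.p.).

0.5385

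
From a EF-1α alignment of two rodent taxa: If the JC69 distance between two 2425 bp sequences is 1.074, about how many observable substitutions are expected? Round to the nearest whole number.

1384

Invert JC69: p = (3/4)(1 − e^(−4d/3)) = 0.75 × (1 − e^(-1.432)) = 0.75 × (1 − 0.238831) = 0.570877.
Expected differing sites = pL ≈ 0.570877 × 2425 = 1384.376725 ≈ 1384.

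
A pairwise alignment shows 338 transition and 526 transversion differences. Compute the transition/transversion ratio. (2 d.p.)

R = 338/526 = 0.642585… ≈ 0.64 (to 2 d.p.).

0.64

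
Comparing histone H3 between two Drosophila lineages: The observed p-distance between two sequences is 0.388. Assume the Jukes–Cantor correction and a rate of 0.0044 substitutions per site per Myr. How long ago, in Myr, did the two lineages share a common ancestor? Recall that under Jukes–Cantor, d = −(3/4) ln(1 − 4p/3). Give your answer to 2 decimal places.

62.08

d = −(3/4) ln(1 − 4p/3) = −0.75 ln(1 − 0.517333) = −0.75 ln(0.482667)
  = −0.75 × (-0.728428) = 0.546321 substitutions/site.
Under a molecular clock d = 2μt, so t = d/(2μ) = 0.546321 / (2 × 0.0044) = 62.08 Myr.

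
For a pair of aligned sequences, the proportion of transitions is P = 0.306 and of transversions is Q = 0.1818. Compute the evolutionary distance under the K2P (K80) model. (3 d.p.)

Under the Kimura two-parameter model, d = −½ ln(1 − 2P − Q) − ¼ ln(1 − 2Q).
1 − 2P − Q = 0.2062, giving −½ ln(0.2062) = 0.789454.
1 − 2Q = 0.6364, giving −¼ ln(0.6364) = 0.112982.
d = 0.789454 + 0.112982 = 0.902436.

0.902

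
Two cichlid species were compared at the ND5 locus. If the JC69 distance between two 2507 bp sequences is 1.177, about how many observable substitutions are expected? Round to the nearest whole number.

1489

Invert JC69: p = (3/4)(1 − e^(−4d/3)) = 0.75 × (1 − e^(-1.569333)) = 0.75 × (1 − 0.208184) = 0.593862.
Expected differing sites = pL ≈ 0.593862 × 2507 = 1488.812034 ≈ 1489.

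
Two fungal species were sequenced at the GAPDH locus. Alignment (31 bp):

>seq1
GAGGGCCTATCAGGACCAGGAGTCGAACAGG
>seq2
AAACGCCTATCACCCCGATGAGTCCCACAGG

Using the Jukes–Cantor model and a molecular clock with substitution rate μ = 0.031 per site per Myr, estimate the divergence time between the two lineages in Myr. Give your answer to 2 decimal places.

The sequences differ at 10 of 31 sites (1, 3, 4, 13, 14, 15, 17, 19, 25, 26), so p = 10/31 ≈ 0.322581.
d = −(3/4) ln(1 − 4p/3) = −0.75 ln(1 − 0.430108) = −0.75 ln(0.569892)
  = −0.75 × (-0.562308) = 0.421731 substitutions/site.
Under a molecular clock d = 2μt, so t = d/(2μ) = 0.421731 / (2 × 0.031) = 6.80 Myr.

6.80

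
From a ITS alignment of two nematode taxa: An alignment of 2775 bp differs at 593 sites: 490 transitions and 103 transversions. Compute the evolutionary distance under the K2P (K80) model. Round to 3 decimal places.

0.267

P = 490/2775 ≈ 0.176577 and Q = 103/2775 ≈ 0.037117.
Under the Kimura two-parameter model, d = −½ ln(1 − 2P − Q) − ¼ ln(1 − 2Q).
1 − 2P − Q = 0.609729, giving −½ ln(0.609729) = 0.247370.
1 − 2Q = 0.925766, giving −¼ ln(0.925766) = 0.019283.
d = 0.247370 + 0.019283 = 0.266653.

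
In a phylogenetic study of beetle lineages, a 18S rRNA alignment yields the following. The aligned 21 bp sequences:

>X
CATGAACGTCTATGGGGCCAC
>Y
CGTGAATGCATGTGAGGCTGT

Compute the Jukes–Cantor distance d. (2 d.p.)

The sequences differ at 9 of 21 sites (2, 7, 9, 10, 12, 15, 19, 20, 21), so p = 9/21 ≈ 0.428571.
d = −(3/4) ln(1 − 4p/3) = −0.75 ln(1 − 0.571428) = −0.75 ln(0.428572)
  = −0.75 × (-0.847297) = 0.635473 substitutions/site.

0.64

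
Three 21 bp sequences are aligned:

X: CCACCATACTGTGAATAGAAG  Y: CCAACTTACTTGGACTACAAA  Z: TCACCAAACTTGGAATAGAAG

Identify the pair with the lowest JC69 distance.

X and Z

X–Y: 7/21 differ, p = 0.333, d = 0.441.
X–Z: 4/21 differ, p = 0.190, d = 0.220.
Y–Z: 7/21 differ, p = 0.333, d = 0.441.
The smallest distance is between X and Z.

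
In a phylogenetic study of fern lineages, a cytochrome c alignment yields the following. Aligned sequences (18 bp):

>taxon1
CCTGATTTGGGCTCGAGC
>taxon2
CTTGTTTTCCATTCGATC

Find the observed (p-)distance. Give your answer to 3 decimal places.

0.389

The sequences differ at 7 of 18 positions (sites 2, 5, 9, 10, 11, 12, 17).
p = 7/18 = 0.388888… ≈ 0.389 (to 3 d.p.).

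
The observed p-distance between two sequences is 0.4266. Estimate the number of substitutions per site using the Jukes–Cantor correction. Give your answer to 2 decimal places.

0.63

d = −(3/4) ln(1 − 4p/3) = −0.75 ln(1 − 0.5688) = −0.75 ln(0.4312)
  = −0.75 × (-0.841183) = 0.630887 substitutions/site.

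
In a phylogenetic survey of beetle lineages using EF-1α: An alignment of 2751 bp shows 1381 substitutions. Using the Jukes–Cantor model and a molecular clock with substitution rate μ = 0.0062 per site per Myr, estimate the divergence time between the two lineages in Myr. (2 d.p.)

66.93

p = 1381/2751 ≈ 0.501999.
d = −(3/4) ln(1 − 4p/3) = −0.75 ln(1 − 0.669332) = −0.75 ln(0.330668)
  = −0.75 × (-1.106640) = 0.829980 substitutions/site.
Under a molecular clock d = 2μt, so t = d/(2μ) = 0.829980 / (2 × 0.0062) = 66.93 Myr.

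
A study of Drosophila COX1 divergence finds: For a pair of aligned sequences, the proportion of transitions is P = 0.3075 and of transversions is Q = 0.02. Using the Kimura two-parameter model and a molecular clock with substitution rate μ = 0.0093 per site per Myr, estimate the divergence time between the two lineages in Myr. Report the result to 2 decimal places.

27.64

Under the Kimura two-parameter model, d = −½ ln(1 − 2P − Q) − ¼ ln(1 − 2Q).
1 − 2P − Q = 0.365, giving −½ ln(0.365) = 0.503929.
1 − 2Q = 0.96, giving −¼ ln(0.96) = 0.010205.
d = 0.503929 + 0.010205 = 0.514134.
Under a molecular clock d = 2μt, so t = d/(2μ) = 0.514134 / (2 × 0.0093) = 27.64 Myr.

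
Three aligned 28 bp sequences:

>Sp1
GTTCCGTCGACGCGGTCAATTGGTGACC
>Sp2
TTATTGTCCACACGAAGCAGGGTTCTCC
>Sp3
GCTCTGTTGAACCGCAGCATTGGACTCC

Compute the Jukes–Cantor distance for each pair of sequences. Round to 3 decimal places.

d(Sp1,Sp2) = 0.940, d(Sp1,Sp3) = 0.635, d(Sp2,Sp3) = 0.724

Sp1–Sp2: 15/28 sites differ → p ≈ 0.535714, d = −0.75 ln(1 − 0.714285) = 0.939570 ≈ 0.940.
Sp1–Sp3: 12/28 sites differ → p ≈ 0.428571, d = −0.75 ln(1 − 0.571428) = 0.635472 ≈ 0.635.
Sp2–Sp3: 13/28 sites differ → p ≈ 0.464286, d = −0.75 ln(1 − 0.619048) = 0.723811 ≈ 0.724.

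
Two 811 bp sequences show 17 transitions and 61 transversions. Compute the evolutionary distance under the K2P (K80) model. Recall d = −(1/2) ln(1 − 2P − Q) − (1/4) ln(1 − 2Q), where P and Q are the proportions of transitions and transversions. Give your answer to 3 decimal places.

0.103

P = 17/811 ≈ 0.020962 and Q = 61/811 ≈ 0.075216.
Under the Kimura two-parameter model, d = −½ ln(1 − 2P − Q) − ¼ ln(1 − 2Q).
1 − 2P − Q = 0.88286, giving −½ ln(0.88286) = 0.062294.
1 − 2Q = 0.849568, giving −¼ ln(0.849568) = 0.040757.
d = 0.062294 + 0.040757 = 0.103051.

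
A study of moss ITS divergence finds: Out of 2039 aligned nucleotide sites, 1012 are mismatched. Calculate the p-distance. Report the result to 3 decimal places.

0.496

p = 1012/2039 = 0.496321… ≈ 0.496 (to 3 d.p.).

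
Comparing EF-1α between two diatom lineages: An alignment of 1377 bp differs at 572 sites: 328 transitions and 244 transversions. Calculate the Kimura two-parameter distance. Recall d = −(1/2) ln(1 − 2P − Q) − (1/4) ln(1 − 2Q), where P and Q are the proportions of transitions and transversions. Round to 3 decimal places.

P = 328/1377 ≈ 0.238199 and Q = 244/1377 ≈ 0.177197.
Under the Kimura two-parameter model, d = −½ ln(1 − 2P − Q) − ¼ ln(1 − 2Q).
1 − 2P − Q = 0.346405, giving −½ ln(0.346405) = 0.530073.
1 − 2Q = 0.645606, giving −¼ ln(0.645606) = 0.109391.
d = 0.530073 + 0.109391 = 0.639464.

0.639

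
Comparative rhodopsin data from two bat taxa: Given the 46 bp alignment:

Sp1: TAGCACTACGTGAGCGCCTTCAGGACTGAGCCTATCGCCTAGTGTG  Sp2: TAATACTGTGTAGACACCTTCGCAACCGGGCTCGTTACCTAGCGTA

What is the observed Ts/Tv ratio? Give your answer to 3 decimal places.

19.000

Transitions are A↔G and C↔T; transversions are all other mismatches.
Transitions: 19. Transversions: 1.
R = 19/1 = 19.000.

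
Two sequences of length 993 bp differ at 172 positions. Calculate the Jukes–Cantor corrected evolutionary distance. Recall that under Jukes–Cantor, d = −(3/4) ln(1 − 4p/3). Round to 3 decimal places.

p = 172/993 ≈ 0.173212.
d = −(3/4) ln(1 − 4p/3) = −0.75 ln(1 − 0.230949) = −0.75 ln(0.769051)
  = −0.75 × (-0.262598) = 0.196949 substitutions/site.

0.197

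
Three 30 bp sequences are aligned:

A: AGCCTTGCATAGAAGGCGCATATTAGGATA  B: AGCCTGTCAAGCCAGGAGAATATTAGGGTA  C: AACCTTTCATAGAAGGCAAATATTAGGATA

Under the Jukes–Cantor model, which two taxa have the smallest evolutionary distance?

A–B: 9/30 differ, p = 0.300, d = 0.383.
A–C: 4/30 differ, p = 0.133, d = 0.147.
B–C: 9/30 differ, p = 0.300, d = 0.383.
The smallest distance is between A and C.

A and C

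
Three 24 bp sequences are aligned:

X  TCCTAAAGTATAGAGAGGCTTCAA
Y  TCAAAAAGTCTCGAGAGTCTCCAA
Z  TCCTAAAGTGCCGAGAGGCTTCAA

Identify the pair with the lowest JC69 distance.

X and Z

X–Y: 6/24 differ, p = 0.250, d = 0.304.
X–Z: 3/24 differ, p = 0.125, d = 0.137.
Y–Z: 6/24 differ, p = 0.250, d = 0.304.
The smallest distance is between X and Z.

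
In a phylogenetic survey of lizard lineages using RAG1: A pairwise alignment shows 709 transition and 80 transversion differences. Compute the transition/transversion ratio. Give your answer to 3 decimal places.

R = 709/80 = 8.8625 ≈ 8.863 (to 3 d.p.).

8.863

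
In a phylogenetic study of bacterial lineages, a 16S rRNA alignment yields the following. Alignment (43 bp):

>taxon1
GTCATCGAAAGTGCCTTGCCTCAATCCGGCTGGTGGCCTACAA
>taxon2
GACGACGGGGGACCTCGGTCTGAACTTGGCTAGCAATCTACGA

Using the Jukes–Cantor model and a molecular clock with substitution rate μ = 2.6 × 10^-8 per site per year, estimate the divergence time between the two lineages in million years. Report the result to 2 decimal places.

The sequences differ at 22 of 43 sites, so p = 22/43 ≈ 0.511628.
d = −(3/4) ln(1 − 4p/3) = −0.75 ln(1 − 0.682171) = −0.75 ln(0.317829)
  = −0.75 × (-1.146242) = 0.859682 substitutions/site.
Under a molecular clock d = 2μt, so t = d/(2μ) = 0.859682 / (2 × 2.6 × 10^-8) = 16.53 million years.

16.53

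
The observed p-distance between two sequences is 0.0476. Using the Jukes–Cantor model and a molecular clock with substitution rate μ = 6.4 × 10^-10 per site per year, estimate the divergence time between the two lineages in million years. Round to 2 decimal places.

38.42

d = −(3/4) ln(1 − 4p/3) = −0.75 ln(1 − 0.063467) = −0.75 ln(0.936533)
  = −0.75 × (-0.065571) = 0.049178 substitutions/site.
Under a molecular clock d = 2μt, so t = d/(2μ) = 0.049178 / (2 × 6.4 × 10^-10) = 38.42 million years.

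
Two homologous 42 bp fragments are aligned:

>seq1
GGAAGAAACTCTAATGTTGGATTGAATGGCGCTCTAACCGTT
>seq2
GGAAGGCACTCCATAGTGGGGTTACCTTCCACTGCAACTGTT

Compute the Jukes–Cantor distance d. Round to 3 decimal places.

The sequences differ at 16 of 42 sites, so p = 16/42 ≈ 0.380952.
d = −(3/4) ln(1 − 4p/3) = −0.75 ln(1 − 0.507936) = −0.75 ln(0.492064)
  = −0.75 × (-0.709146) = 0.531860 substitutions/site.

0.532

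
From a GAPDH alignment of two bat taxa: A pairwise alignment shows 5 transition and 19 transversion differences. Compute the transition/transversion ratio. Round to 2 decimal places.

R = 5/19 = 0.263157… ≈ 0.26 (to 2 d.p.).

0.26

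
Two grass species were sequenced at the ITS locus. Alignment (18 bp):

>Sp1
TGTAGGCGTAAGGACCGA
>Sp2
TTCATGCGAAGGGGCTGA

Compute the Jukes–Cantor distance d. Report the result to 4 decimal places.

0.5482

The sequences differ at 7 of 18 sites (2, 3, 5, 9, 11, 14, 16), so p = 7/18 ≈ 0.388889.
d = −(3/4) ln(1 − 4p/3) = −0.75 ln(1 − 0.518519) = −0.75 ln(0.481481)
  = −0.75 × (-0.730889) = 0.548167 substitutions/site.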